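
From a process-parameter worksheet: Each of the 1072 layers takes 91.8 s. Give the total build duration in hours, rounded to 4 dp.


t = 1072 * 91.8 / 3600 = 27.336 hrs


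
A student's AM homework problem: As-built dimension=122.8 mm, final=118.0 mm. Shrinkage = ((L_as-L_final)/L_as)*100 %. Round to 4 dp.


Shrinkage = ((122.8-118.0)/122.8)*100 = 3.9088 %


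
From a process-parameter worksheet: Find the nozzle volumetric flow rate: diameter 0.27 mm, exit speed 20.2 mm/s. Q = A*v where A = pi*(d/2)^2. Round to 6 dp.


A = pi*(0.27/2)^2 = 0.05725553 mm^2
Q = 0.05725553 * 20.2 = 1.156562 mm^3/s


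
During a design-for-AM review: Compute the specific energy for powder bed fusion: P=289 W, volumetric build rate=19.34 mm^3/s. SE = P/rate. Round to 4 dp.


SE = 289 / 19.34 = 14.9431 J/mm^3


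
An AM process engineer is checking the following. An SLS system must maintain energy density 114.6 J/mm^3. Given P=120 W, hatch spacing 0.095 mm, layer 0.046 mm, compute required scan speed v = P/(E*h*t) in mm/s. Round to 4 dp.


v = 120 / (114.6*0.095*0.046) = 239.6157 mm/s


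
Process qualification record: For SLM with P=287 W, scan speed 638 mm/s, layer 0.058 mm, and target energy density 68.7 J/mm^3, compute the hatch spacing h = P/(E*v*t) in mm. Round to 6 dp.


h = 287 / (68.7*638*0.058) = 0.112895 mm


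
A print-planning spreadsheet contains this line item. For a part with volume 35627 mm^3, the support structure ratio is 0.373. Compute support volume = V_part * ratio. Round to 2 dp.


V_support = 35627 * 0.373 = 13288.87 mm^3


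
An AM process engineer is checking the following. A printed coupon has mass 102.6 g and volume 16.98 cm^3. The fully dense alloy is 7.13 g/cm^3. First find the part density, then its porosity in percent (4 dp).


rho_part = 102.6 / 16.98 = 6.04240283 g/cm^3
Porosity = (1 - 6.04240283/7.13)*100 = 15.2538 %


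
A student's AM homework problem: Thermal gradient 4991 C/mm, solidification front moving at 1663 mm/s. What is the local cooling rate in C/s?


CR = 4991 * 1663 = 8300033 C/s


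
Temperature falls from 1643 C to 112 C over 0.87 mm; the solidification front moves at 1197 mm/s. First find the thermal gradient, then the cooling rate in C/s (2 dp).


G = (1643-112)/0.87 = 1759.77011494 C/mm
CR = 1759.77011494 * 1197 = 2106444.83 C/s


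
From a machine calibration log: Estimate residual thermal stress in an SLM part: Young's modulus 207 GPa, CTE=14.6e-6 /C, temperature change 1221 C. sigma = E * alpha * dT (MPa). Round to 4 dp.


sigma = 207*1000 * 14.6e-6 * 1221 = 3690.1062 MPa


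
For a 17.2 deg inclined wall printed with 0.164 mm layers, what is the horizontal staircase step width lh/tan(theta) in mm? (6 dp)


step = 0.164 / tan(17.2) = 0.529798 mm


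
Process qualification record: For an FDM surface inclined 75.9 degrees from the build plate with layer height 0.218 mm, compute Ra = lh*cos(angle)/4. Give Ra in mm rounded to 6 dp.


Ra = 0.218 * cos(75.9) / 4 = 0.013277 mm


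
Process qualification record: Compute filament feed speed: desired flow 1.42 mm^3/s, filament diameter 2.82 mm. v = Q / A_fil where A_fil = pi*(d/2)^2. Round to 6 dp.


A = pi*(2.82/2)^2 = 6.2458
v = 1.42 / 6.2458 = 0.227353 mm/s


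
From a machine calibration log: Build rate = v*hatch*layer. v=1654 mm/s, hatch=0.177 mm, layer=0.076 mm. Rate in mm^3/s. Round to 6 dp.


Rate = 1654 * 0.177 * 0.076 = 22.249608 mm^3/s


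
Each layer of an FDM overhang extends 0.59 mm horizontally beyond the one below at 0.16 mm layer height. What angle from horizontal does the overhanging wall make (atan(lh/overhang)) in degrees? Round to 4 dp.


angle = atan(0.16/0.59) = 15.1729 degrees


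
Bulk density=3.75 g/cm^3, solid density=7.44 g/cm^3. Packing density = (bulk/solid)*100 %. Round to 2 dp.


Packing = (3.75/7.44)*100 = 50.4 %


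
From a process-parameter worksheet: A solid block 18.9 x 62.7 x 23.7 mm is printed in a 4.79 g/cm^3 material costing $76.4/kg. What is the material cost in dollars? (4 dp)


V = 18.9 * 62.7 * 23.7 = 28085.211 mm^3 = 28.085211 cm^3
Mass = 28.085211 * 4.79 / 1000 = 0.13452816 kg
Cost = 0.13452816 * 76.4 = 10.278 $


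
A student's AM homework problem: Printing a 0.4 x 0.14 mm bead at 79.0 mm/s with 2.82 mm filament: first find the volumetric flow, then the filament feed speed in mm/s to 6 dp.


Q = 0.4 * 0.14 * 79.0 = 4.424 mm^3/s
A_fil = pi*(2.82/2)^2 = 6.24580035 mm^2
v_feed = 4.424 / 6.24580035 = 0.708316 mm/s


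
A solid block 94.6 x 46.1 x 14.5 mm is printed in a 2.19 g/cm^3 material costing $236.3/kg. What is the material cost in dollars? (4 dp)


V = 94.6 * 46.1 * 14.5 = 63235.37 mm^3 = 63.23537 cm^3
Mass = 63.23537 * 2.19 / 1000 = 0.13848546 kg
Cost = 0.13848546 * 236.3 = 32.7241 $


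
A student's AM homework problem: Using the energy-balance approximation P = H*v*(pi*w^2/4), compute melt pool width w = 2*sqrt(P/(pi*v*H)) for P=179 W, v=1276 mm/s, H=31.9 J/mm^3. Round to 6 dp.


w = 2*sqrt(179/(pi*1276*31.9)) = 0.074827 mm


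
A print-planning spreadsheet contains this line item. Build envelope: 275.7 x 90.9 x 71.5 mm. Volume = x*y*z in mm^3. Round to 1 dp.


V = 275.7 * 90.9 * 71.5 = 1791870.8 mm^3


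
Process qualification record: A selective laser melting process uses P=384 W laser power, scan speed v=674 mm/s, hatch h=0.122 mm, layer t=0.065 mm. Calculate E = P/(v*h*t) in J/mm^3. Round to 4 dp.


E = 384 / (674*0.122*0.065) = 71.8453 J/mm^3


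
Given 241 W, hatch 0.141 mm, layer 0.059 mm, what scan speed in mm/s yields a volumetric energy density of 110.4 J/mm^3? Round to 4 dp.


v = 241 / (110.4*0.141*0.059) = 262.4079 mm/s


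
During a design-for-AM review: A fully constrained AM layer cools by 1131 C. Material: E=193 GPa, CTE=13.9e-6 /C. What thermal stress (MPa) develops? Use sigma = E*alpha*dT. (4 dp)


sigma = 193*1000 * 13.9e-6 * 1131 = 3034.1337 MPa


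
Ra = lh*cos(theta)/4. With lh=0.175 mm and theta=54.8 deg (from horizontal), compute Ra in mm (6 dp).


Ra = 0.175 * cos(54.8) / 4 = 0.025219 mm


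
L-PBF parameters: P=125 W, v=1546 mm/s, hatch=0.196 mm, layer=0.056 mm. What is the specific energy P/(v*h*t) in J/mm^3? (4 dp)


Build rate = 1546 * 0.196 * 0.056 = 16.968896 mm^3/s
SE = 125 / 16.968896 = 7.3664 J/mm^3


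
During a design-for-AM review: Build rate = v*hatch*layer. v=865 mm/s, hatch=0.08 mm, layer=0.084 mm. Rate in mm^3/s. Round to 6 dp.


Rate = 865 * 0.08 * 0.084 = 5.8128 mm^3/s


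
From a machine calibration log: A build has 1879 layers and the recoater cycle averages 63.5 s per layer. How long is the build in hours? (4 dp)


t = 1879 * 63.5 / 3600 = 33.1435 hrs


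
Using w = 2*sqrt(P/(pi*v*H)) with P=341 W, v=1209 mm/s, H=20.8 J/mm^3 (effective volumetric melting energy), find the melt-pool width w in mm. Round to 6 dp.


w = 2*sqrt(341/(pi*1209*20.8)) = 0.131398 mm


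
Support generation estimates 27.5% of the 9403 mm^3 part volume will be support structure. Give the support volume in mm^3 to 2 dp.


V_support = 9403 * 0.275 = 2585.83 mm^3


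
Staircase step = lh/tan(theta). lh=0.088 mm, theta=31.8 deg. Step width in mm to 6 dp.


step = 0.088 / tan(31.8) = 0.141929 mm


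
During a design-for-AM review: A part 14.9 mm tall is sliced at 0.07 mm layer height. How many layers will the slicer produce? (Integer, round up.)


Layers = ceil(14.9/0.07) = 213


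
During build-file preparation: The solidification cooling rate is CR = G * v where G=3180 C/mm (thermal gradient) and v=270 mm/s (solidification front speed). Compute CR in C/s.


CR = 3180 * 270 = 858600 C/s


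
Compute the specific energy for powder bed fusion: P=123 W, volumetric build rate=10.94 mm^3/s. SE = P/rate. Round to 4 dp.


SE = 123 / 10.94 = 11.2431 J/mm^3


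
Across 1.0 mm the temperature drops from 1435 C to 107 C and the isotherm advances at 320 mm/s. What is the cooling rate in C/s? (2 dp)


G = (1435-107)/1.0 = 1328.0 C/mm
CR = 1328.0 * 320 = 424960.0 C/s


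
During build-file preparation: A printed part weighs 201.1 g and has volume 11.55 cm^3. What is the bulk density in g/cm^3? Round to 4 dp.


rho = 201.1 / 11.55 = 17.4113 g/cm^3


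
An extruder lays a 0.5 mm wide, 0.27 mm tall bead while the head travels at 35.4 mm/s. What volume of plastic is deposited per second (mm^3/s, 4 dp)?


Rate = 0.5 * 0.27 * 35.4 = 4.779 mm^3/s


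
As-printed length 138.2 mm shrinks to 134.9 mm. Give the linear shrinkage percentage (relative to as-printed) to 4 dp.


Shrinkage = ((138.2-134.9)/138.2)*100 = 2.3878 %


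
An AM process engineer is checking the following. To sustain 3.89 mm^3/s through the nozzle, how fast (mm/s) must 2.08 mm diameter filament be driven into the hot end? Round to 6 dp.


A = pi*(2.08/2)^2 = 3.397947
v = 3.89 / 3.397947 = 1.144809 mm/s


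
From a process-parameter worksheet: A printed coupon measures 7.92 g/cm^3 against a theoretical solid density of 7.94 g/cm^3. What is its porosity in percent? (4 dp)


Porosity = (1-7.92/7.94)*100 = 0.2519 %


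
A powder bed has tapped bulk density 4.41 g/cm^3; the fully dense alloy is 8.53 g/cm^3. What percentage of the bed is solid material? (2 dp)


Packing = (4.41/8.53)*100 = 51.7 %


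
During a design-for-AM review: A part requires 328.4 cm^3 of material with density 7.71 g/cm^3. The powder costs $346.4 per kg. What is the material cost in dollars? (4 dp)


Mass = 328.4*7.71/1000 = 2.531964 kg
Cost = 2.531964 * 346.4 = 877.0723 $


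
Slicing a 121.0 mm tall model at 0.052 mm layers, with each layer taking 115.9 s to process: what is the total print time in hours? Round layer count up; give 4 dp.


Layers = ceil(121.0/0.052) = 2327
t = 2327 * 115.9 / 3600 = 74.9165 hrs


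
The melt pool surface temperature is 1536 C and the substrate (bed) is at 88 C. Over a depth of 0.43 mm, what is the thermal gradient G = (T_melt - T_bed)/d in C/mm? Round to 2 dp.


G = (1536-88)/0.43 = 3367.44 C/mm


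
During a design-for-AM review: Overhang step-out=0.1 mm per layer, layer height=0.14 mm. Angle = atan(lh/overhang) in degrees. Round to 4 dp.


angle = atan(0.14/0.1) = 54.4623 degrees


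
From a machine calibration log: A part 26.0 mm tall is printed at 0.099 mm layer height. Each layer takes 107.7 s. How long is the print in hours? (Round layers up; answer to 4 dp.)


Layers = ceil(26.0/0.099) = 263
t = 263 * 107.7 / 3600 = 7.8681 hrs


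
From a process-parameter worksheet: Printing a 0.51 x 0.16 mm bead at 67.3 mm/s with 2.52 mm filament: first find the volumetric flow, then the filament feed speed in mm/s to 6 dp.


Q = 0.51 * 0.16 * 67.3 = 5.49168 mm^3/s
A_fil = pi*(2.52/2)^2 = 4.9875925 mm^2
v_feed = 5.49168 / 4.9875925 = 1.101068 mm/s


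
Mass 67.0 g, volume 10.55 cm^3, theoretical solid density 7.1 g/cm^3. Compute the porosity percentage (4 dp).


rho_part = 67.0 / 10.55 = 6.3507109 g/cm^3
Porosity = (1 - 6.3507109/7.1)*100 = 10.5534 %


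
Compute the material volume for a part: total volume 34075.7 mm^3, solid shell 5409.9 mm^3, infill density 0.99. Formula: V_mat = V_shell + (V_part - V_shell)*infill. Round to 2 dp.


V_infill = (34075.7 - 5409.9) * 0.99 = 28379.14
V_total = 5409.9 + 28379.14 = 33789.04 mm^3


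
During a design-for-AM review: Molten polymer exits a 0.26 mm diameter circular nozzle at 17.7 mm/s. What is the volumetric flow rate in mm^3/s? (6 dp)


A = pi*(0.26/2)^2 = 0.05309292 mm^2
Q = 0.05309292 * 17.7 = 0.939745 mm^3/s


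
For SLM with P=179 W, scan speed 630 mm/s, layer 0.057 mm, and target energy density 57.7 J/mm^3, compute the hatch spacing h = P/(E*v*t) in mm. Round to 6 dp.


h = 179 / (57.7*630*0.057) = 0.08639 mm


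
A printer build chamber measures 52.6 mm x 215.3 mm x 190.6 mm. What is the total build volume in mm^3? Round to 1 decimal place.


V = 52.6 * 215.3 * 190.6 = 2158503.1 mm^3


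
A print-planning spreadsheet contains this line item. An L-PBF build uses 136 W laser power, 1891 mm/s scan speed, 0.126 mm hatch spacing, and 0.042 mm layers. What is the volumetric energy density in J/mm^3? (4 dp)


E = 136 / (1891*0.126*0.042) = 13.5903 J/mm^3


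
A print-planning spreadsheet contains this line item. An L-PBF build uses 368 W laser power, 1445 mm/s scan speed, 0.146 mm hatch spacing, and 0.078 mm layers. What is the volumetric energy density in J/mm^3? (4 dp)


E = 368 / (1445*0.146*0.078) = 22.3631 J/mm^3


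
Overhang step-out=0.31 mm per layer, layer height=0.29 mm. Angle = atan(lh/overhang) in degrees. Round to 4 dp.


angle = atan(0.29/0.31) = 43.0908 degrees


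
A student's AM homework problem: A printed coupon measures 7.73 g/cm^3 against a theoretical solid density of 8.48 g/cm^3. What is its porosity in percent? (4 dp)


Porosity = (1-7.73/8.48)*100 = 8.8443 %


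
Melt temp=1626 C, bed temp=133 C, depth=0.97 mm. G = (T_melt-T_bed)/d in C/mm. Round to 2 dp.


G = (1626-133)/0.97 = 1539.18 C/mm


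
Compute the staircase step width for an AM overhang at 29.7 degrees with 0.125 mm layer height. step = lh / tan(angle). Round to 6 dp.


step = 0.125 / tan(29.7) = 0.219148 mm


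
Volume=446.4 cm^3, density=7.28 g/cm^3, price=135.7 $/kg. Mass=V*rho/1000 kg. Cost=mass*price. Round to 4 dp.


Mass = 446.4*7.28/1000 = 3.249792 kg
Cost = 3.249792 * 135.7 = 440.9968 $


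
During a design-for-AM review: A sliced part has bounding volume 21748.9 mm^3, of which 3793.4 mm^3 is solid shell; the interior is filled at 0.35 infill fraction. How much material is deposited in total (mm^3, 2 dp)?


V_infill = (21748.9 - 3793.4) * 0.35 = 6284.43
V_total = 3793.4 + 6284.43 = 10077.83 mm^3


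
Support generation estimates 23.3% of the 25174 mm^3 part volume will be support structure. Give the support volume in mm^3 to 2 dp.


V_support = 25174 * 0.233 = 5865.54 mm^3


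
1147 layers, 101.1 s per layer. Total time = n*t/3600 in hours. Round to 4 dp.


t = 1147 * 101.1 / 3600 = 32.2116 hrs


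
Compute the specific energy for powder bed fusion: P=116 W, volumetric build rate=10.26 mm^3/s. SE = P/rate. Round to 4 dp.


SE = 116 / 10.26 = 11.306 J/mm^3


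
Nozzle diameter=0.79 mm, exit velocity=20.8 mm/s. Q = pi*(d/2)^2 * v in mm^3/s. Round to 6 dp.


A = pi*(0.79/2)^2 = 0.49016699 mm^2
Q = 0.49016699 * 20.8 = 10.195473 mm^3/s


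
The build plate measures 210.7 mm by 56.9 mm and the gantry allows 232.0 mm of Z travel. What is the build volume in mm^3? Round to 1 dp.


V = 210.7 * 56.9 * 232.0 = 2781408.6 mm^3


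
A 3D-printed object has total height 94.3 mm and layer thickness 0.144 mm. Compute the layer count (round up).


Layers = ceil(94.3/0.144) = 655


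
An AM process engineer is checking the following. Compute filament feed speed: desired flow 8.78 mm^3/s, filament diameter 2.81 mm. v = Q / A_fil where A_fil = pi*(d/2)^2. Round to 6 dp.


A = pi*(2.81/2)^2 = 6.201582
v = 8.78 / 6.201582 = 1.415768 mm/s


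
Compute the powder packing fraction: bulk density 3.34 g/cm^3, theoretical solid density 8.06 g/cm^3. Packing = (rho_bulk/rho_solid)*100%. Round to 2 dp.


Packing = (3.34/8.06)*100 = 41.44 %


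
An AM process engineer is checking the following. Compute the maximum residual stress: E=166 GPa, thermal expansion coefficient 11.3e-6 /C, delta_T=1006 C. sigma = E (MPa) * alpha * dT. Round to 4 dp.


sigma = 166*1000 * 11.3e-6 * 1006 = 1887.0548 MPa


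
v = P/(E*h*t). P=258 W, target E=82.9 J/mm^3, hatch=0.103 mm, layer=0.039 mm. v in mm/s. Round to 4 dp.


v = 258 / (82.9*0.103*0.039) = 774.7531 mm/s


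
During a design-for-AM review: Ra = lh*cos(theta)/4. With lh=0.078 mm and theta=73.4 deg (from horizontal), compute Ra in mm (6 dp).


Ra = 0.078 * cos(73.4) / 4 = 0.005571 mm


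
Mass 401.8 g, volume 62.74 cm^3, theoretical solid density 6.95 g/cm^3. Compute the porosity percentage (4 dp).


rho_part = 401.8 / 62.74 = 6.40420784 g/cm^3
Porosity = (1 - 6.40420784/6.95)*100 = 7.8531 %


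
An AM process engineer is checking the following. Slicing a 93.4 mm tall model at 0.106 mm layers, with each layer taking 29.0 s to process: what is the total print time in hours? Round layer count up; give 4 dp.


Layers = ceil(93.4/0.106) = 882
t = 882 * 29.0 / 3600 = 7.105 hrs


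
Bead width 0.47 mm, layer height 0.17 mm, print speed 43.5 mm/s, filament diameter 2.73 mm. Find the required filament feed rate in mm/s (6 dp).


Q = 0.47 * 0.17 * 43.5 = 3.47565 mm^3/s
A_fil = pi*(2.73/2)^2 = 5.85349397 mm^2
v_feed = 3.47565 / 5.85349397 = 0.593774 mm/s


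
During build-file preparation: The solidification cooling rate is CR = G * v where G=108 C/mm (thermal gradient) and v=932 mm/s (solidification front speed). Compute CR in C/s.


CR = 108 * 932 = 100656 C/s


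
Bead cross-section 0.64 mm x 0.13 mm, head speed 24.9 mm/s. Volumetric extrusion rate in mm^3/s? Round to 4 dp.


Rate = 0.64 * 0.13 * 24.9 = 2.0717 mm^3/s


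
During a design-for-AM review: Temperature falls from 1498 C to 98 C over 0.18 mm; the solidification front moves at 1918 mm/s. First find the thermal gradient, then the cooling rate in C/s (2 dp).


G = (1498-98)/0.18 = 7777.77777778 C/mm
CR = 7777.77777778 * 1918 = 14917777.78 C/s


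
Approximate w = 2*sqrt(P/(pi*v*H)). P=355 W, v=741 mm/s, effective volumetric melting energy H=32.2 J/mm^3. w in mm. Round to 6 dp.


w = 2*sqrt(355/(pi*741*32.2)) = 0.137636 mm


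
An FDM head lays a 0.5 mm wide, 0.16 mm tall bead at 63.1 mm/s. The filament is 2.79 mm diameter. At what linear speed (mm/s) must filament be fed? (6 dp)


Q = 0.5 * 0.16 * 63.1 = 5.048 mm^3/s
A_fil = pi*(2.79/2)^2 = 6.11361784 mm^2
v_feed = 5.048 / 6.11361784 = 0.825698 mm/s


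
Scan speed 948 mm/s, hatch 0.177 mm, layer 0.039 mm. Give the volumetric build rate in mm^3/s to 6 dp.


Rate = 948 * 0.177 * 0.039 = 6.544044 mm^3/s


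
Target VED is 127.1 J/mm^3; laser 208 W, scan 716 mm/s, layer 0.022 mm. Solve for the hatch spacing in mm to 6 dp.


h = 208 / (127.1*716*0.022) = 0.103892 mm


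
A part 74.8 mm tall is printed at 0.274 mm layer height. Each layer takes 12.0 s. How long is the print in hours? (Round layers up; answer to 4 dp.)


Layers = ceil(74.8/0.274) = 273
t = 273 * 12.0 / 3600 = 0.91 hrs


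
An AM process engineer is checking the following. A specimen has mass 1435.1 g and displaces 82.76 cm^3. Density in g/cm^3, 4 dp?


rho = 1435.1 / 82.76 = 17.3405 g/cm^3


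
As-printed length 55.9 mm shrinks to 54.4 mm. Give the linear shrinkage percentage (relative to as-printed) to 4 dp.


Shrinkage = ((55.9-54.4)/55.9)*100 = 2.6834 %


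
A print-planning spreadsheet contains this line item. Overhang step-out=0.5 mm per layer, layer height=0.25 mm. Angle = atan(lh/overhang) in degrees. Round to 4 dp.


angle = atan(0.25/0.5) = 26.5651 degrees


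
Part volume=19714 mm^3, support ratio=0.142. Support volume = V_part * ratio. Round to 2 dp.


V_support = 19714 * 0.142 = 2799.39 mm^3


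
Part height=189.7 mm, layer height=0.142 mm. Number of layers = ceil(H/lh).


Layers = ceil(189.7/0.142) = 1336


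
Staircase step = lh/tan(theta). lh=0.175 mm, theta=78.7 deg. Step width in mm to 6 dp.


step = 0.175 / tan(78.7) = 0.034968 mm


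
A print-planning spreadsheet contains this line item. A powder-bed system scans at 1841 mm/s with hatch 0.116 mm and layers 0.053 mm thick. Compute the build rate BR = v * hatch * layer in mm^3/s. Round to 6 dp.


Rate = 1841 * 0.116 * 0.053 = 11.318468 mm^3/s


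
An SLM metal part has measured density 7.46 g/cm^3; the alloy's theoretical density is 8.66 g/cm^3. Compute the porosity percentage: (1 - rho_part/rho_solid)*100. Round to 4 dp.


Porosity = (1-7.46/8.66)*100 = 13.8568 %


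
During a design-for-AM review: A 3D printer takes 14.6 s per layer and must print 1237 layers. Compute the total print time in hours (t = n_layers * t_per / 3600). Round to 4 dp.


t = 1237 * 14.6 / 3600 = 5.0167 hrs


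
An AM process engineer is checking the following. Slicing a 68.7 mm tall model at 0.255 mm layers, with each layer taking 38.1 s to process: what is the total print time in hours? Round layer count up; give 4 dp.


Layers = ceil(68.7/0.255) = 270
t = 270 * 38.1 / 3600 = 2.8575 hrs


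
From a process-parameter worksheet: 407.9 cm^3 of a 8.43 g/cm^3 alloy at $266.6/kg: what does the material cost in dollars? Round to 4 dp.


Mass = 407.9*8.43/1000 = 3.438597 kg
Cost = 3.438597 * 266.6 = 916.73 $


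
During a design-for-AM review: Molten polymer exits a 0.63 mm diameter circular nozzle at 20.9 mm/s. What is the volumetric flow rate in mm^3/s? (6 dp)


A = pi*(0.63/2)^2 = 0.31172453 mm^2
Q = 0.31172453 * 20.9 = 6.515043 mm^3/s


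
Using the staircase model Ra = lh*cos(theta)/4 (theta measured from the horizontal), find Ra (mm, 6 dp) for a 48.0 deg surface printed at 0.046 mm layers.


Ra = 0.046 * cos(48.0) / 4 = 0.007695 mm


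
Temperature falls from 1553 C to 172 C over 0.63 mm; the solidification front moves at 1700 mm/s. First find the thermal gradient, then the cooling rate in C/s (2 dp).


G = (1553-172)/0.63 = 2192.06349206 C/mm
CR = 2192.06349206 * 1700 = 3726507.94 C/s


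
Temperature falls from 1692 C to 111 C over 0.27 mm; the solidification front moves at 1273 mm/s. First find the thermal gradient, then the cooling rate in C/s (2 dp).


G = (1692-111)/0.27 = 5855.55555556 C/mm
CR = 5855.55555556 * 1273 = 7454122.22 C/s


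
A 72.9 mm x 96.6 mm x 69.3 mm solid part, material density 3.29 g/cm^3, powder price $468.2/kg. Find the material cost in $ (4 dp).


V = 72.9 * 96.6 * 69.3 = 488020.302 mm^3 = 488.020302 cm^3
Mass = 488.020302 * 3.29 / 1000 = 1.60558679 kg
Cost = 1.60558679 * 468.2 = 751.7357 $


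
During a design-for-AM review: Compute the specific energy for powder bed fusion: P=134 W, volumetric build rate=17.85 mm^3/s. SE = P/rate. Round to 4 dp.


SE = 134 / 17.85 = 7.507 J/mm^3


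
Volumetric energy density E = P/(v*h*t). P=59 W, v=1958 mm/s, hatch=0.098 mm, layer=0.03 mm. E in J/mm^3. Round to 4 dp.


E = 59 / (1958*0.098*0.03) = 10.2492 J/mm^3


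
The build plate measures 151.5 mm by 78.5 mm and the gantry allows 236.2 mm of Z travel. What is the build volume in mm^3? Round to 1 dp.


V = 151.5 * 78.5 * 236.2 = 2809067.6 mm^3


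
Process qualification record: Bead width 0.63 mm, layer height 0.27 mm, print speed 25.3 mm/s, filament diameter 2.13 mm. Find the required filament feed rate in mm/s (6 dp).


Q = 0.63 * 0.27 * 25.3 = 4.30353 mm^3/s
A_fil = pi*(2.13/2)^2 = 3.56327293 mm^2
v_feed = 4.30353 / 3.56327293 = 1.207746 mm/s


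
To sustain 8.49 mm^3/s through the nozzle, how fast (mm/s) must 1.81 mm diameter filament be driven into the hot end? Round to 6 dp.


A = pi*(1.81/2)^2 = 2.573043
v = 8.49 / 2.573043 = 3.299595 mm/s


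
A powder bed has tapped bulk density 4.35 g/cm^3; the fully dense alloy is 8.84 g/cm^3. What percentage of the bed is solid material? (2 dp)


Packing = (4.35/8.84)*100 = 49.21 %


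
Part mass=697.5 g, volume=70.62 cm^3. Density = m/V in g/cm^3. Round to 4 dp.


rho = 697.5 / 70.62 = 9.8768 g/cm^3


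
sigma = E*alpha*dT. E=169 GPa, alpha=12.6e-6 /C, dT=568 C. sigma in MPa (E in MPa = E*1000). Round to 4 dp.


sigma = 169*1000 * 12.6e-6 * 568 = 1209.4992 MPa


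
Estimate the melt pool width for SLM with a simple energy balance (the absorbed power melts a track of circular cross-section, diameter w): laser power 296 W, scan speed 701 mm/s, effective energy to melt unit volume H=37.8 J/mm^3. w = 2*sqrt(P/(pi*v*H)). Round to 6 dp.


w = 2*sqrt(296/(pi*701*37.8)) = 0.11926 mm


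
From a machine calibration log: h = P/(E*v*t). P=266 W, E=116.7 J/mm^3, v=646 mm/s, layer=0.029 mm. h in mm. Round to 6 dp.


h = 266 / (116.7*646*0.029) = 0.121669 mm


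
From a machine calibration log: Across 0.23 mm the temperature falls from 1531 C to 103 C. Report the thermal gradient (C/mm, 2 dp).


G = (1531-103)/0.23 = 6208.7 C/mm


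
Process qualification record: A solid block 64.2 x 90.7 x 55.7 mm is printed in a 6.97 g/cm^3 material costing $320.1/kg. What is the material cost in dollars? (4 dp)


V = 64.2 * 90.7 * 55.7 = 324337.758 mm^3 = 324.337758 cm^3
Mass = 324.337758 * 6.97 / 1000 = 2.26063417 kg
Cost = 2.26063417 * 320.1 = 723.629 $


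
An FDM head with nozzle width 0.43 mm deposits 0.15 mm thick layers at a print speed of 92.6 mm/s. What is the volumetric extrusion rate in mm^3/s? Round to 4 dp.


Rate = 0.43 * 0.15 * 92.6 = 5.9727 mm^3/s


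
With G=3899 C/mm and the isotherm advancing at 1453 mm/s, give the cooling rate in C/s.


CR = 3899 * 1453 = 5665247 C/s


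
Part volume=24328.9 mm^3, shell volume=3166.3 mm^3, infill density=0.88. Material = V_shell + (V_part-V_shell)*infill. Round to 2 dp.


V_infill = (24328.9 - 3166.3) * 0.88 = 18623.09
V_total = 3166.3 + 18623.09 = 21789.39 mm^3


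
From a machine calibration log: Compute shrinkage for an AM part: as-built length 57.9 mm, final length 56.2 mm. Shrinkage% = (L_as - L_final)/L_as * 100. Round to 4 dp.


Shrinkage = ((57.9-56.2)/57.9)*100 = 2.9361 %


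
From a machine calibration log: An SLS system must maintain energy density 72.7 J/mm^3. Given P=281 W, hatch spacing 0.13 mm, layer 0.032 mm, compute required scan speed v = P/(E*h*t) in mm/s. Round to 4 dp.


v = 281 / (72.7*0.13*0.032) = 929.1345 mm/s


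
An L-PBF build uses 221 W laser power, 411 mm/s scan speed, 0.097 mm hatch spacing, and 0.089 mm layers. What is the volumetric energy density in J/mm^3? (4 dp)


E = 221 / (411*0.097*0.089) = 62.2858 J/mm^3


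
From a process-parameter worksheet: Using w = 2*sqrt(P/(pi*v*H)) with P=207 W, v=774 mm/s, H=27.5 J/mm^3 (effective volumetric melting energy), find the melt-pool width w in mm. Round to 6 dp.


w = 2*sqrt(207/(pi*774*27.5)) = 0.111276 mm


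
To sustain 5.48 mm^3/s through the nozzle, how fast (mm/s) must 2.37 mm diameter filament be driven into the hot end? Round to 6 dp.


A = pi*(2.37/2)^2 = 4.411503
v = 5.48 / 4.411503 = 1.242207 mm/s


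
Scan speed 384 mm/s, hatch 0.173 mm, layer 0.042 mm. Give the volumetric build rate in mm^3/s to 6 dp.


Rate = 384 * 0.173 * 0.042 = 2.790144 mm^3/s


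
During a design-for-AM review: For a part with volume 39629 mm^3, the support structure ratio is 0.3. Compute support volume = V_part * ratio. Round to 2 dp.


V_support = 39629 * 0.3 = 11888.7 mm^3


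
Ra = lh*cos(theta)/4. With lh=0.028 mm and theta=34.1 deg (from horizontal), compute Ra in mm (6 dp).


Ra = 0.028 * cos(34.1) / 4 = 0.005796 mm


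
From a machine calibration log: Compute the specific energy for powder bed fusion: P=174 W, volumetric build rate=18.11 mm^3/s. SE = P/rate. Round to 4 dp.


SE = 174 / 18.11 = 9.608 J/mm^3


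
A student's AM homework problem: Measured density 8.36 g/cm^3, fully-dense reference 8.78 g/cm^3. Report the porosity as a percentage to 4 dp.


Porosity = (1-8.36/8.78)*100 = 4.7836 %


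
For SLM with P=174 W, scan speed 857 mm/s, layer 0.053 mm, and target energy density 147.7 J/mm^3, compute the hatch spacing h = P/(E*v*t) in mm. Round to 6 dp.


h = 174 / (147.7*857*0.053) = 0.025937 mm


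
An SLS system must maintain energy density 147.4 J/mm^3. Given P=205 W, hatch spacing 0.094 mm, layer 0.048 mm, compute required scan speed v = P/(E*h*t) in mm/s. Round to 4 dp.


v = 205 / (147.4*0.094*0.048) = 308.2388 mm/s


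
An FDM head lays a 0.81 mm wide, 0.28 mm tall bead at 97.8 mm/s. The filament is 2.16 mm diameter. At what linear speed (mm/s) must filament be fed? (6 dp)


Q = 0.81 * 0.28 * 97.8 = 22.18104 mm^3/s
A_fil = pi*(2.16/2)^2 = 3.66435367 mm^2
v_feed = 22.18104 / 3.66435367 = 6.053193 mm/s


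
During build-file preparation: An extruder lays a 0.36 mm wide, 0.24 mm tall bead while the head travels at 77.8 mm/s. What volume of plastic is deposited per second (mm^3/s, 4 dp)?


Rate = 0.36 * 0.24 * 77.8 = 6.7219 mm^3/s


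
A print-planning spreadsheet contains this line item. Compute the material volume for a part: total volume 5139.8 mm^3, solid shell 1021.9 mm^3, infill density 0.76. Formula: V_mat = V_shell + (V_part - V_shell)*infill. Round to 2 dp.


V_infill = (5139.8 - 1021.9) * 0.76 = 3129.6
V_total = 1021.9 + 3129.6 = 4151.5 mm^3


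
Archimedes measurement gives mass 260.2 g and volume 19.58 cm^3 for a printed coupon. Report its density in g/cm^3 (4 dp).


rho = 260.2 / 19.58 = 13.2891 g/cm^3


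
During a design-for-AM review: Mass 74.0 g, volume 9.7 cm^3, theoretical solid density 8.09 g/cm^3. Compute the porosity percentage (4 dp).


rho_part = 74.0 / 9.7 = 7.62886598 g/cm^3
Porosity = (1 - 7.62886598/8.09)*100 = 5.7 %


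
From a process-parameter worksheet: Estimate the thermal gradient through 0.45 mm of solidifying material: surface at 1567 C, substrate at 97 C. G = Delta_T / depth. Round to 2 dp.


G = (1567-97)/0.45 = 3266.67 C/mm


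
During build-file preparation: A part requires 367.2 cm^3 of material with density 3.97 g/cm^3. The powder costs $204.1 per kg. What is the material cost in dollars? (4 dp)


Mass = 367.2*3.97/1000 = 1.457784 kg
Cost = 1.457784 * 204.1 = 297.5337 $


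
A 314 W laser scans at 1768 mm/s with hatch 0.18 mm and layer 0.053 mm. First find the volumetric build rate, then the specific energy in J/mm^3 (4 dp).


Build rate = 1768 * 0.18 * 0.053 = 16.86672 mm^3/s
SE = 314 / 16.86672 = 18.6165 J/mm^3


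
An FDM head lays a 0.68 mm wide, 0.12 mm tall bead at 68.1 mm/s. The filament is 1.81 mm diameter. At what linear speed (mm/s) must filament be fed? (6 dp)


Q = 0.68 * 0.12 * 68.1 = 5.55696 mm^3/s
A_fil = pi*(1.81/2)^2 = 2.57304292 mm^2
v_feed = 5.55696 / 2.57304292 = 2.159684 mm/s


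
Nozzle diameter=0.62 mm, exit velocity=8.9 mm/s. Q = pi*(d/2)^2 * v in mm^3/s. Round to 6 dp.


A = pi*(0.62/2)^2 = 0.30190705 mm^2
Q = 0.30190705 * 8.9 = 2.686973 mm^3/s


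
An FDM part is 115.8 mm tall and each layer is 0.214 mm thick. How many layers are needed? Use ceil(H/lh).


Layers = ceil(115.8/0.214) = 542


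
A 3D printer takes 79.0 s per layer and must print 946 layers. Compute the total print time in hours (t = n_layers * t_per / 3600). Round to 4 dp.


t = 946 * 79.0 / 3600 = 20.7594 hrs


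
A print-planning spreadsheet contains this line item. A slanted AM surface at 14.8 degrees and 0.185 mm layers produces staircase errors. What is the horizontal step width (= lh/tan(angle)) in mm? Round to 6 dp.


step = 0.185 / tan(14.8) = 0.700197 mm


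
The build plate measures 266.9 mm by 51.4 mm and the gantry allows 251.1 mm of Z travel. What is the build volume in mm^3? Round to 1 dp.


V = 266.9 * 51.4 * 251.1 = 3444755.5 mm^3


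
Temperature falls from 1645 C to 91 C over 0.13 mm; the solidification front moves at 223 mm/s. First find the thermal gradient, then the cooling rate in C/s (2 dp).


G = (1645-91)/0.13 = 11953.84615385 C/mm
CR = 11953.84615385 * 223 = 2665707.69 C/s


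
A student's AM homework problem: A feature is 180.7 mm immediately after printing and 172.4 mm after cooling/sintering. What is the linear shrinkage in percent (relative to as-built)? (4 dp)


Shrinkage = ((180.7-172.4)/180.7)*100 = 4.5932 %


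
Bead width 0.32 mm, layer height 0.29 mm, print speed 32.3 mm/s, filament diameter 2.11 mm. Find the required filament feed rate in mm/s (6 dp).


Q = 0.32 * 0.29 * 32.3 = 2.99744 mm^3/s
A_fil = pi*(2.11/2)^2 = 3.49667116 mm^2
v_feed = 2.99744 / 3.49667116 = 0.857227 mm/s


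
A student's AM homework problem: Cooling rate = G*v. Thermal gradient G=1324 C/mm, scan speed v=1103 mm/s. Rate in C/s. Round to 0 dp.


CR = 1324 * 1103 = 1460372 C/s


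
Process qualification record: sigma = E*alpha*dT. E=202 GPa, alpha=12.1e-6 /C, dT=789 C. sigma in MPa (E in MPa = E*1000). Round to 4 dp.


sigma = 202*1000 * 12.1e-6 * 789 = 1928.4738 MPa


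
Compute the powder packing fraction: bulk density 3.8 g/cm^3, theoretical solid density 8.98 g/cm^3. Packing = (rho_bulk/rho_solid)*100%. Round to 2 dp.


Packing = (3.8/8.98)*100 = 42.32 %


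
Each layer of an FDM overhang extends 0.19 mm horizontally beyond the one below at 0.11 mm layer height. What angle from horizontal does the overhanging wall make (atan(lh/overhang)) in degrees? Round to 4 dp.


angle = atan(0.11/0.19) = 30.0686 degrees


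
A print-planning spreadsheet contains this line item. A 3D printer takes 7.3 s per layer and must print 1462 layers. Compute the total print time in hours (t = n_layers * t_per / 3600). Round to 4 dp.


t = 1462 * 7.3 / 3600 = 2.9646 hrs


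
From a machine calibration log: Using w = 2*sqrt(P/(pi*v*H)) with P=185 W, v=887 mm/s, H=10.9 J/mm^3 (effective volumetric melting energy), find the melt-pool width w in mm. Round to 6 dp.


w = 2*sqrt(185/(pi*887*10.9)) = 0.156087 mm


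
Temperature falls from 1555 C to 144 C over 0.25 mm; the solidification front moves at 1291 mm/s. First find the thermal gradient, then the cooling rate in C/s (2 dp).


G = (1555-144)/0.25 = 5644.0 C/mm
CR = 5644.0 * 1291 = 7286404.0 C/s


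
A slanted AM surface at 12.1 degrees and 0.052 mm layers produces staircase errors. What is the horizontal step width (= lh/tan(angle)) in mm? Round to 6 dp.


step = 0.052 / tan(12.1) = 0.242558 mm


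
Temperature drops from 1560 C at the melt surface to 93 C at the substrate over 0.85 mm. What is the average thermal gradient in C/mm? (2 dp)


G = (1560-93)/0.85 = 1725.88 C/mm


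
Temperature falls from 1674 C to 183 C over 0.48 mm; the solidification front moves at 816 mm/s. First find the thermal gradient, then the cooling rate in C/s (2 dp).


G = (1674-183)/0.48 = 3106.25 C/mm
CR = 3106.25 * 816 = 2534700.0 C/s


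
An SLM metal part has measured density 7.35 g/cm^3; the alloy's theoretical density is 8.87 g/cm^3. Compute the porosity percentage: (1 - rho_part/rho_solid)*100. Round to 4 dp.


Porosity = (1-7.35/8.87)*100 = 17.1364 %


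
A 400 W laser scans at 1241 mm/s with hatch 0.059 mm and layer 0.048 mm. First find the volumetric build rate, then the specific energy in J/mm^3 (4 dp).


Build rate = 1241 * 0.059 * 0.048 = 3.514512 mm^3/s
SE = 400 / 3.514512 = 113.8138 J/mm^3


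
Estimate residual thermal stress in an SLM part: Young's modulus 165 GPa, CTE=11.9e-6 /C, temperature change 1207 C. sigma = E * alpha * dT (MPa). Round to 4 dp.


sigma = 165*1000 * 11.9e-6 * 1207 = 2369.9445 MPa


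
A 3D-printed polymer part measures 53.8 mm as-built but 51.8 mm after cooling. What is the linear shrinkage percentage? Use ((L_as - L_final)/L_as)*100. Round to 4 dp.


Shrinkage = ((53.8-51.8)/53.8)*100 = 3.7175 %


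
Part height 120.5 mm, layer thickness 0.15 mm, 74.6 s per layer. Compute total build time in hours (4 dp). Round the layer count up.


Layers = ceil(120.5/0.15) = 804
t = 804 * 74.6 / 3600 = 16.6607 hrs


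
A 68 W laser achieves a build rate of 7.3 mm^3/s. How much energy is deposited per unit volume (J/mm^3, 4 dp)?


SE = 68 / 7.3 = 9.3151 J/mm^3


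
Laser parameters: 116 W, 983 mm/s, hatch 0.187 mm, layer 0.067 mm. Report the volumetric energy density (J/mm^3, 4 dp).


E = 116 / (983*0.187*0.067) = 9.4186 J/mm^3


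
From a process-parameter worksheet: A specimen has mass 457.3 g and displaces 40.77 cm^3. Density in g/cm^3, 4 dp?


rho = 457.3 / 40.77 = 11.2166 g/cm^3


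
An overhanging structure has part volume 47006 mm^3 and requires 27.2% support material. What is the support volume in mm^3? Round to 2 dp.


V_support = 47006 * 0.272 = 12785.63 mm^3


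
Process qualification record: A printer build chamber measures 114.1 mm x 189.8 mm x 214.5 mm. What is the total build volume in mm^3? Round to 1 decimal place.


V = 114.1 * 189.8 * 214.5 = 4645250.6 mm^3


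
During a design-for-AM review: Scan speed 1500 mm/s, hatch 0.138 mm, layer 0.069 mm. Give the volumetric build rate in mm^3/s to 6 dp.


Rate = 1500 * 0.138 * 0.069 = 14.283 mm^3/s


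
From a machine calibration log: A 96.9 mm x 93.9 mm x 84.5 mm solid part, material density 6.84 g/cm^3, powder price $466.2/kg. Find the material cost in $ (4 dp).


V = 96.9 * 93.9 * 84.5 = 768857.895 mm^3 = 768.857895 cm^3
Mass = 768.857895 * 6.84 / 1000 = 5.258988 kg
Cost = 5.258988 * 466.2 = 2451.7402 $


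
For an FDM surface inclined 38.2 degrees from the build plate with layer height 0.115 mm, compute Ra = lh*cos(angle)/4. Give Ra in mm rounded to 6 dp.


Ra = 0.115 * cos(38.2) / 4 = 0.022593 mm


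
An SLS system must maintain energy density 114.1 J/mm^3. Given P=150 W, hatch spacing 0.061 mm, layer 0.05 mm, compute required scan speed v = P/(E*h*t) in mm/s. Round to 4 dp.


v = 150 / (114.1*0.061*0.05) = 431.0283 mm/s


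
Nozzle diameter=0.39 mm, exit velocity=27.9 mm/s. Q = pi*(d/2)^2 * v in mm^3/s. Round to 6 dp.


A = pi*(0.39/2)^2 = 0.11945906 mm^2
Q = 0.11945906 * 27.9 = 3.332908 mm^3/s


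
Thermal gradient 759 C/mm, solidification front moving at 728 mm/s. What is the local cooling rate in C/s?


CR = 759 * 728 = 552552 C/s


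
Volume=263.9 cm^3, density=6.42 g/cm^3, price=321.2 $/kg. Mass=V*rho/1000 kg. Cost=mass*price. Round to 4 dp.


Mass = 263.9*6.42/1000 = 1.694238 kg
Cost = 1.694238 * 321.2 = 544.1892 $


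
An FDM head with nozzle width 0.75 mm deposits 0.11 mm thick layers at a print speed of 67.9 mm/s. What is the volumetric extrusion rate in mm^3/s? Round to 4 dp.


Rate = 0.75 * 0.11 * 67.9 = 5.6018 mm^3/s


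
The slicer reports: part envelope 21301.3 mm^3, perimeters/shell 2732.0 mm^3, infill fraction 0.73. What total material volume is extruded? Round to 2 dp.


V_infill = (21301.3 - 2732.0) * 0.73 = 13555.59
V_total = 2732.0 + 13555.59 = 16287.59 mm^3


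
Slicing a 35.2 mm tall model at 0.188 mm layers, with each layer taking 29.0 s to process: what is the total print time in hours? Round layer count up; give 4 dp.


Layers = ceil(35.2/0.188) = 188
t = 188 * 29.0 / 3600 = 1.5144 hrs


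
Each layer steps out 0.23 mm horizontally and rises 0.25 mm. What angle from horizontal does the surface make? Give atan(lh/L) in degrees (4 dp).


angle = atan(0.25/0.23) = 47.3859 degrees


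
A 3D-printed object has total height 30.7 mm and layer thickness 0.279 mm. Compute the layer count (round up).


Layers = ceil(30.7/0.279) = 111


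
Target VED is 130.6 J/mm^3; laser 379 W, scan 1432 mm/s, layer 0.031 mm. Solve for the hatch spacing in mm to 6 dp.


h = 379 / (130.6*1432*0.031) = 0.065372 mm


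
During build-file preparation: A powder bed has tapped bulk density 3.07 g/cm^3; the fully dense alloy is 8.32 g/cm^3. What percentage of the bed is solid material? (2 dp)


Packing = (3.07/8.32)*100 = 36.9 %


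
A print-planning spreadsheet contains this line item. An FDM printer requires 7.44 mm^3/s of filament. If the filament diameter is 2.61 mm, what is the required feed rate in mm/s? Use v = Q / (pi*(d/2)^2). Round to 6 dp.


A = pi*(2.61/2)^2 = 5.350211
v = 7.44 / 5.350211 = 1.390599 mm/s


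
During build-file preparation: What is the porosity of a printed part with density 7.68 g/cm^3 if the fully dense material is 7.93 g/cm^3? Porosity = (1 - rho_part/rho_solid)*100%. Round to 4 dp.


Porosity = (1-7.68/7.93)*100 = 3.1526 %


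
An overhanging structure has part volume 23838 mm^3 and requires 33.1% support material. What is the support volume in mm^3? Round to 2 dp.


V_support = 23838 * 0.331 = 7890.38 mm^3


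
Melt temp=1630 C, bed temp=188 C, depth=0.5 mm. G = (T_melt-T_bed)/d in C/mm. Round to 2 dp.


G = (1630-188)/0.5 = 2884.0 C/mm
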